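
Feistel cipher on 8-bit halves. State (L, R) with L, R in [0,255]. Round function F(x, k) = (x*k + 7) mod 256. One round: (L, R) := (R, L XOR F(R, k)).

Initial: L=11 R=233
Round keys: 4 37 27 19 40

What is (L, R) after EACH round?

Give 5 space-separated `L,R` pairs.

Round 1 (k=4): L=233 R=160
Round 2 (k=37): L=160 R=206
Round 3 (k=27): L=206 R=97
Round 4 (k=19): L=97 R=244
Round 5 (k=40): L=244 R=70

Answer: 233,160 160,206 206,97 97,244 244,70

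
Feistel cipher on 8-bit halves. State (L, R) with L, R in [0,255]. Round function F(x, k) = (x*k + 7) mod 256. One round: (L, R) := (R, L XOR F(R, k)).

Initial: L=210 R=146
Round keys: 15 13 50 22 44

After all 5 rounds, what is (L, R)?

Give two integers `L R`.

Round 1 (k=15): L=146 R=71
Round 2 (k=13): L=71 R=48
Round 3 (k=50): L=48 R=32
Round 4 (k=22): L=32 R=247
Round 5 (k=44): L=247 R=91

Answer: 247 91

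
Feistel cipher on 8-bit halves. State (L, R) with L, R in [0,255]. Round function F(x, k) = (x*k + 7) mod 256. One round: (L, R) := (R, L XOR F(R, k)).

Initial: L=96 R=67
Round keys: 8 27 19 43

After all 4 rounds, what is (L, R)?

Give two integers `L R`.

Round 1 (k=8): L=67 R=127
Round 2 (k=27): L=127 R=47
Round 3 (k=19): L=47 R=251
Round 4 (k=43): L=251 R=31

Answer: 251 31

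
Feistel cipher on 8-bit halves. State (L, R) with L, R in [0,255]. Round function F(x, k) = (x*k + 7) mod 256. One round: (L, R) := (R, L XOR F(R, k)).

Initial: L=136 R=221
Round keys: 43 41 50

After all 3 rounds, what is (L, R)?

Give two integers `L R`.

Answer: 56 89

Derivation:
Round 1 (k=43): L=221 R=174
Round 2 (k=41): L=174 R=56
Round 3 (k=50): L=56 R=89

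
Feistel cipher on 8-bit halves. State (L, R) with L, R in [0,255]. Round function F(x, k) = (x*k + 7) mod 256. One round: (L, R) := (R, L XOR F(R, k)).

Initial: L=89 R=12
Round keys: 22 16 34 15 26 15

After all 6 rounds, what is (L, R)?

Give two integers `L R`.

Round 1 (k=22): L=12 R=86
Round 2 (k=16): L=86 R=107
Round 3 (k=34): L=107 R=107
Round 4 (k=15): L=107 R=39
Round 5 (k=26): L=39 R=150
Round 6 (k=15): L=150 R=246

Answer: 150 246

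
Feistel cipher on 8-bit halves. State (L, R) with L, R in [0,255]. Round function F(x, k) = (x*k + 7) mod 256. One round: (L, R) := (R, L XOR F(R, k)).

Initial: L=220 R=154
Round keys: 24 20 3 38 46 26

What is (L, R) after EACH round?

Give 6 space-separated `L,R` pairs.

Round 1 (k=24): L=154 R=171
Round 2 (k=20): L=171 R=249
Round 3 (k=3): L=249 R=89
Round 4 (k=38): L=89 R=196
Round 5 (k=46): L=196 R=102
Round 6 (k=26): L=102 R=167

Answer: 154,171 171,249 249,89 89,196 196,102 102,167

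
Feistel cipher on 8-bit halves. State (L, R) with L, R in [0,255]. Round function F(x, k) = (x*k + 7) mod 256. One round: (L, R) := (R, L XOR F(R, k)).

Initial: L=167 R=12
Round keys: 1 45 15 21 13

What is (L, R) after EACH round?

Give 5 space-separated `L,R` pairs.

Round 1 (k=1): L=12 R=180
Round 2 (k=45): L=180 R=167
Round 3 (k=15): L=167 R=100
Round 4 (k=21): L=100 R=156
Round 5 (k=13): L=156 R=151

Answer: 12,180 180,167 167,100 100,156 156,151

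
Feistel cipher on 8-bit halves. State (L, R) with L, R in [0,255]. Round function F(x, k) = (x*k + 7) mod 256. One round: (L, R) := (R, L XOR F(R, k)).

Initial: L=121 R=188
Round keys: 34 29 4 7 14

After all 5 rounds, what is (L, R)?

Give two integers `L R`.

Round 1 (k=34): L=188 R=134
Round 2 (k=29): L=134 R=137
Round 3 (k=4): L=137 R=173
Round 4 (k=7): L=173 R=75
Round 5 (k=14): L=75 R=140

Answer: 75 140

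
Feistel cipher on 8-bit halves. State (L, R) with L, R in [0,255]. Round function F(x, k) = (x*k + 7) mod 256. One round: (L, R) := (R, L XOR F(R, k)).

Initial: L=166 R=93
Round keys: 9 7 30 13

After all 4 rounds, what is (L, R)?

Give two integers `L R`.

Answer: 77 192

Derivation:
Round 1 (k=9): L=93 R=234
Round 2 (k=7): L=234 R=48
Round 3 (k=30): L=48 R=77
Round 4 (k=13): L=77 R=192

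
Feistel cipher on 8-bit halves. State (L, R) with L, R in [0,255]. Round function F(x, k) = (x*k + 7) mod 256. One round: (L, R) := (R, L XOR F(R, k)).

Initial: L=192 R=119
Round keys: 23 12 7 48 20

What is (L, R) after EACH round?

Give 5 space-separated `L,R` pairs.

Answer: 119,120 120,208 208,207 207,7 7,92

Derivation:
Round 1 (k=23): L=119 R=120
Round 2 (k=12): L=120 R=208
Round 3 (k=7): L=208 R=207
Round 4 (k=48): L=207 R=7
Round 5 (k=20): L=7 R=92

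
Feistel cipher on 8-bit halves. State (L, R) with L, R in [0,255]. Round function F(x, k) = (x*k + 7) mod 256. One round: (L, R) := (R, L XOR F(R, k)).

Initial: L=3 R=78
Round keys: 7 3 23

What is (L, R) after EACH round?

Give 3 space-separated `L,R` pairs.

Round 1 (k=7): L=78 R=42
Round 2 (k=3): L=42 R=203
Round 3 (k=23): L=203 R=110

Answer: 78,42 42,203 203,110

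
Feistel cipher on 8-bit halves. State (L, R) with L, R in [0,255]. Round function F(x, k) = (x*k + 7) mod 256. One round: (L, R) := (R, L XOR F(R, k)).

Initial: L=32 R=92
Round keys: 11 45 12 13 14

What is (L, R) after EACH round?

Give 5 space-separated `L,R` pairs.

Round 1 (k=11): L=92 R=219
Round 2 (k=45): L=219 R=218
Round 3 (k=12): L=218 R=228
Round 4 (k=13): L=228 R=65
Round 5 (k=14): L=65 R=113

Answer: 92,219 219,218 218,228 228,65 65,113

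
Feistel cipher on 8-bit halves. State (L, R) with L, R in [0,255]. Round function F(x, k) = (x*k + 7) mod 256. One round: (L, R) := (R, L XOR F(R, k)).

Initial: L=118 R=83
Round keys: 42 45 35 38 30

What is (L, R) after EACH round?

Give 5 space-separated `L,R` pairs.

Answer: 83,211 211,77 77,93 93,152 152,138

Derivation:
Round 1 (k=42): L=83 R=211
Round 2 (k=45): L=211 R=77
Round 3 (k=35): L=77 R=93
Round 4 (k=38): L=93 R=152
Round 5 (k=30): L=152 R=138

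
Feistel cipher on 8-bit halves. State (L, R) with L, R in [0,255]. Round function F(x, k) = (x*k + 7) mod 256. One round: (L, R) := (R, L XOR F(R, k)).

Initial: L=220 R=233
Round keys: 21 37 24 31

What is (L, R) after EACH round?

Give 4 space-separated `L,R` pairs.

Answer: 233,248 248,54 54,239 239,206

Derivation:
Round 1 (k=21): L=233 R=248
Round 2 (k=37): L=248 R=54
Round 3 (k=24): L=54 R=239
Round 4 (k=31): L=239 R=206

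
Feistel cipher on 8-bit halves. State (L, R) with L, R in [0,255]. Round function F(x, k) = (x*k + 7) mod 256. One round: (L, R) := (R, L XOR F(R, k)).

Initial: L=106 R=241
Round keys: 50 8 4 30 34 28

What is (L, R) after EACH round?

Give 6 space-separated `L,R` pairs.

Answer: 241,115 115,110 110,204 204,129 129,229 229,146

Derivation:
Round 1 (k=50): L=241 R=115
Round 2 (k=8): L=115 R=110
Round 3 (k=4): L=110 R=204
Round 4 (k=30): L=204 R=129
Round 5 (k=34): L=129 R=229
Round 6 (k=28): L=229 R=146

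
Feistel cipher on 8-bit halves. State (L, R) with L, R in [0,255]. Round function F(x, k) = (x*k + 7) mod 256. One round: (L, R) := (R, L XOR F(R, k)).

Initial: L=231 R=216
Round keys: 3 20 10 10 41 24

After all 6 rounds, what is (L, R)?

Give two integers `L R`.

Round 1 (k=3): L=216 R=104
Round 2 (k=20): L=104 R=255
Round 3 (k=10): L=255 R=149
Round 4 (k=10): L=149 R=38
Round 5 (k=41): L=38 R=136
Round 6 (k=24): L=136 R=225

Answer: 136 225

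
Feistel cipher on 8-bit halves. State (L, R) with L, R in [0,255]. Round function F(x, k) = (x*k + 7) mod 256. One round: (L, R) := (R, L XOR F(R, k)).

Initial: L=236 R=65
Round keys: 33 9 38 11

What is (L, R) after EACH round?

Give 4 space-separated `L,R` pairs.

Answer: 65,132 132,234 234,71 71,254

Derivation:
Round 1 (k=33): L=65 R=132
Round 2 (k=9): L=132 R=234
Round 3 (k=38): L=234 R=71
Round 4 (k=11): L=71 R=254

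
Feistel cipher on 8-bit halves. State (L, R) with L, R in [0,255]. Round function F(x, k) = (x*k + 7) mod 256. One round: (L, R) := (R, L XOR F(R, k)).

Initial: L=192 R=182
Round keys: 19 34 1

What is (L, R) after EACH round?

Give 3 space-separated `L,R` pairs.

Answer: 182,73 73,15 15,95

Derivation:
Round 1 (k=19): L=182 R=73
Round 2 (k=34): L=73 R=15
Round 3 (k=1): L=15 R=95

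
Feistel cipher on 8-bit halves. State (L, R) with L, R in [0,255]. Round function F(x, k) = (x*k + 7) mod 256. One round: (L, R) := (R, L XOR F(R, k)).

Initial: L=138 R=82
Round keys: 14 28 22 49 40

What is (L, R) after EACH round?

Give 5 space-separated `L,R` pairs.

Round 1 (k=14): L=82 R=9
Round 2 (k=28): L=9 R=81
Round 3 (k=22): L=81 R=244
Round 4 (k=49): L=244 R=234
Round 5 (k=40): L=234 R=99

Answer: 82,9 9,81 81,244 244,234 234,99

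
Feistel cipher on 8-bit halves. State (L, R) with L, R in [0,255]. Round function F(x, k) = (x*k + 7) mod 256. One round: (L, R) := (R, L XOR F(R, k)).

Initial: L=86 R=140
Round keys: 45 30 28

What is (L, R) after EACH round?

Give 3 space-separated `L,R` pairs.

Answer: 140,245 245,49 49,150

Derivation:
Round 1 (k=45): L=140 R=245
Round 2 (k=30): L=245 R=49
Round 3 (k=28): L=49 R=150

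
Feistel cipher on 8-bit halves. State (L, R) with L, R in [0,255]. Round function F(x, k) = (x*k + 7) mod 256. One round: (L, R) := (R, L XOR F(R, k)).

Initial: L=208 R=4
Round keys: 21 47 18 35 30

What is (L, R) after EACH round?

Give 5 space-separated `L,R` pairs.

Round 1 (k=21): L=4 R=139
Round 2 (k=47): L=139 R=136
Round 3 (k=18): L=136 R=28
Round 4 (k=35): L=28 R=83
Round 5 (k=30): L=83 R=221

Answer: 4,139 139,136 136,28 28,83 83,221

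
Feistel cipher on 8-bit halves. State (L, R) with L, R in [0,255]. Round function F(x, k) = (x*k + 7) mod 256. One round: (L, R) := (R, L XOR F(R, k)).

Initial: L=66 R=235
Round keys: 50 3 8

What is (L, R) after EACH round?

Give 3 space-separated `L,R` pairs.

Round 1 (k=50): L=235 R=175
Round 2 (k=3): L=175 R=255
Round 3 (k=8): L=255 R=80

Answer: 235,175 175,255 255,80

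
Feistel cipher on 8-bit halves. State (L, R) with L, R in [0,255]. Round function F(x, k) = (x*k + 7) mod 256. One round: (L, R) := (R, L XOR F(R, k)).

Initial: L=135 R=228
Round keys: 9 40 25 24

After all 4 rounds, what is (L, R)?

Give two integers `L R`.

Round 1 (k=9): L=228 R=140
Round 2 (k=40): L=140 R=3
Round 3 (k=25): L=3 R=222
Round 4 (k=24): L=222 R=212

Answer: 222 212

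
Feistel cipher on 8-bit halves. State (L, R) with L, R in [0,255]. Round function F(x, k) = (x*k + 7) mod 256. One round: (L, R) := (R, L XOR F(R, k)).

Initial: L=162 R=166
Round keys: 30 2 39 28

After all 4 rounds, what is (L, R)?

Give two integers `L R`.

Answer: 25 220

Derivation:
Round 1 (k=30): L=166 R=217
Round 2 (k=2): L=217 R=31
Round 3 (k=39): L=31 R=25
Round 4 (k=28): L=25 R=220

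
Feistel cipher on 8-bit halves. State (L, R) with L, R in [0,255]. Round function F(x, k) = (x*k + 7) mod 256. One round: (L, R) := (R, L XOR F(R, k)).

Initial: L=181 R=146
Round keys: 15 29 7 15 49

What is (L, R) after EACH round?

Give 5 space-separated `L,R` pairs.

Answer: 146,32 32,53 53,90 90,120 120,165

Derivation:
Round 1 (k=15): L=146 R=32
Round 2 (k=29): L=32 R=53
Round 3 (k=7): L=53 R=90
Round 4 (k=15): L=90 R=120
Round 5 (k=49): L=120 R=165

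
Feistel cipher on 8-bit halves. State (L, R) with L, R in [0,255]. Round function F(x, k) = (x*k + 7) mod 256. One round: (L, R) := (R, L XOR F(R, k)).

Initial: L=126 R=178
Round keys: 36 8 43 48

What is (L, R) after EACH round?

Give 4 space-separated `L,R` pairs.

Answer: 178,113 113,61 61,55 55,106

Derivation:
Round 1 (k=36): L=178 R=113
Round 2 (k=8): L=113 R=61
Round 3 (k=43): L=61 R=55
Round 4 (k=48): L=55 R=106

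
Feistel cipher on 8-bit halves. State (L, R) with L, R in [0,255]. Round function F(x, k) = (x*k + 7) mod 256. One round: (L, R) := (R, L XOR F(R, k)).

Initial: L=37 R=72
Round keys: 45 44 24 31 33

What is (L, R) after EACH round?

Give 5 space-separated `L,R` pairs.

Answer: 72,138 138,247 247,165 165,245 245,57

Derivation:
Round 1 (k=45): L=72 R=138
Round 2 (k=44): L=138 R=247
Round 3 (k=24): L=247 R=165
Round 4 (k=31): L=165 R=245
Round 5 (k=33): L=245 R=57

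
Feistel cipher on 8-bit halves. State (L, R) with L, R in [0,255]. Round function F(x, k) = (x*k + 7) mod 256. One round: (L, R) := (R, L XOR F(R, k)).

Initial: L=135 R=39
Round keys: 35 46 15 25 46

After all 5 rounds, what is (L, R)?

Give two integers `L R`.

Round 1 (k=35): L=39 R=219
Round 2 (k=46): L=219 R=70
Round 3 (k=15): L=70 R=250
Round 4 (k=25): L=250 R=55
Round 5 (k=46): L=55 R=19

Answer: 55 19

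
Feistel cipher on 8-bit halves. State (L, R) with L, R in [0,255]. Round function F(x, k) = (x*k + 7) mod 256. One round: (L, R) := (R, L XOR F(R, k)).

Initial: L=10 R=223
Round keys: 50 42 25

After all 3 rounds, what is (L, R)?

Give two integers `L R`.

Answer: 194 102

Derivation:
Round 1 (k=50): L=223 R=159
Round 2 (k=42): L=159 R=194
Round 3 (k=25): L=194 R=102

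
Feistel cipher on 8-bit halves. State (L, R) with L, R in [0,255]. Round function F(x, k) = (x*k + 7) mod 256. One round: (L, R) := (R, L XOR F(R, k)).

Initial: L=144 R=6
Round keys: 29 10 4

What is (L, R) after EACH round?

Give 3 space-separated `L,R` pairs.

Round 1 (k=29): L=6 R=37
Round 2 (k=10): L=37 R=127
Round 3 (k=4): L=127 R=38

Answer: 6,37 37,127 127,38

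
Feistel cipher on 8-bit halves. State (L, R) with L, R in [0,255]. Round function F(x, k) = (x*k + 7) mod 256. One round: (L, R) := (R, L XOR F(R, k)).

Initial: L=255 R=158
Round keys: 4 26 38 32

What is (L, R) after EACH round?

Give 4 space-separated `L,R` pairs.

Round 1 (k=4): L=158 R=128
Round 2 (k=26): L=128 R=153
Round 3 (k=38): L=153 R=61
Round 4 (k=32): L=61 R=62

Answer: 158,128 128,153 153,61 61,62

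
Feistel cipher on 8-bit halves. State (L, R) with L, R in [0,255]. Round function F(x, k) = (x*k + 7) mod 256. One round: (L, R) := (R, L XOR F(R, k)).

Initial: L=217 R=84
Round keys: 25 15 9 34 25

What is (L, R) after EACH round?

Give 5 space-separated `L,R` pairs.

Round 1 (k=25): L=84 R=226
Round 2 (k=15): L=226 R=17
Round 3 (k=9): L=17 R=66
Round 4 (k=34): L=66 R=218
Round 5 (k=25): L=218 R=19

Answer: 84,226 226,17 17,66 66,218 218,19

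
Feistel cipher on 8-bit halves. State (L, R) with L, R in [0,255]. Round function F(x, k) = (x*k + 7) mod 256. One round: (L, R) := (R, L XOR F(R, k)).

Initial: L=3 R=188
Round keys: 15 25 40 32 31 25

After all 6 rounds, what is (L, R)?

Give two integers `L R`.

Round 1 (k=15): L=188 R=8
Round 2 (k=25): L=8 R=115
Round 3 (k=40): L=115 R=247
Round 4 (k=32): L=247 R=148
Round 5 (k=31): L=148 R=4
Round 6 (k=25): L=4 R=255

Answer: 4 255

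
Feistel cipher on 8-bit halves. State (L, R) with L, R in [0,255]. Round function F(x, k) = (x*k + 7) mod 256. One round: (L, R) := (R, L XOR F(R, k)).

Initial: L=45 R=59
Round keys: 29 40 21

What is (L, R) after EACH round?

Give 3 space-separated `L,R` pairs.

Answer: 59,155 155,4 4,192

Derivation:
Round 1 (k=29): L=59 R=155
Round 2 (k=40): L=155 R=4
Round 3 (k=21): L=4 R=192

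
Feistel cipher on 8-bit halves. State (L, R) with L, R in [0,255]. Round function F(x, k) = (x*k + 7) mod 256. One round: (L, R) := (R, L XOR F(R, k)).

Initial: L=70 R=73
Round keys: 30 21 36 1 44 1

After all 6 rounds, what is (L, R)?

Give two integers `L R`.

Round 1 (k=30): L=73 R=211
Round 2 (k=21): L=211 R=31
Round 3 (k=36): L=31 R=176
Round 4 (k=1): L=176 R=168
Round 5 (k=44): L=168 R=87
Round 6 (k=1): L=87 R=246

Answer: 87 246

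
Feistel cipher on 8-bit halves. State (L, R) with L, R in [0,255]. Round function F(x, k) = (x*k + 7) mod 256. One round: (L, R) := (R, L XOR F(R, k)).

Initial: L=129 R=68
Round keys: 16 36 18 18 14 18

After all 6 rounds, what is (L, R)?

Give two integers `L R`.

Round 1 (k=16): L=68 R=198
Round 2 (k=36): L=198 R=155
Round 3 (k=18): L=155 R=43
Round 4 (k=18): L=43 R=150
Round 5 (k=14): L=150 R=16
Round 6 (k=18): L=16 R=177

Answer: 16 177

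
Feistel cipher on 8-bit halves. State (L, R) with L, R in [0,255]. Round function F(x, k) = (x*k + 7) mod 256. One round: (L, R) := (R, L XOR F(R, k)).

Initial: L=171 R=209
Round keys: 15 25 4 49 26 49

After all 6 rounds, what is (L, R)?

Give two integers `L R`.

Answer: 145 8

Derivation:
Round 1 (k=15): L=209 R=237
Round 2 (k=25): L=237 R=253
Round 3 (k=4): L=253 R=22
Round 4 (k=49): L=22 R=192
Round 5 (k=26): L=192 R=145
Round 6 (k=49): L=145 R=8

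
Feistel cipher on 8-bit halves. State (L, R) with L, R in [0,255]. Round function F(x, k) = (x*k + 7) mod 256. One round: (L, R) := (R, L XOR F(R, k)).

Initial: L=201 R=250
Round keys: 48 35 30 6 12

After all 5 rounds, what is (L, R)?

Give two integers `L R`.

Round 1 (k=48): L=250 R=46
Round 2 (k=35): L=46 R=171
Round 3 (k=30): L=171 R=63
Round 4 (k=6): L=63 R=42
Round 5 (k=12): L=42 R=192

Answer: 42 192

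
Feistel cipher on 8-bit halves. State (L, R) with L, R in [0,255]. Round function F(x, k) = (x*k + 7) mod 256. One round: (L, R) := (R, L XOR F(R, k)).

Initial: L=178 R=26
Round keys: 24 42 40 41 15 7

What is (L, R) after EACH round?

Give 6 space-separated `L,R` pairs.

Answer: 26,197 197,67 67,186 186,146 146,47 47,194

Derivation:
Round 1 (k=24): L=26 R=197
Round 2 (k=42): L=197 R=67
Round 3 (k=40): L=67 R=186
Round 4 (k=41): L=186 R=146
Round 5 (k=15): L=146 R=47
Round 6 (k=7): L=47 R=194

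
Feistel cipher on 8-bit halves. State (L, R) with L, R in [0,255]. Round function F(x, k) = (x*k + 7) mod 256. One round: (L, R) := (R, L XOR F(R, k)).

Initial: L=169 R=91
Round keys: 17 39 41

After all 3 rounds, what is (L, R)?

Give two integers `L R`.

Round 1 (k=17): L=91 R=187
Round 2 (k=39): L=187 R=223
Round 3 (k=41): L=223 R=5

Answer: 223 5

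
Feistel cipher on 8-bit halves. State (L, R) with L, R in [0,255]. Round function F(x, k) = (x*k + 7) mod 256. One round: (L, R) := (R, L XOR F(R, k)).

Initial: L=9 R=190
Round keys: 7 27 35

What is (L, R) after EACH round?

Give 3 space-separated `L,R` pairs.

Answer: 190,48 48,169 169,18

Derivation:
Round 1 (k=7): L=190 R=48
Round 2 (k=27): L=48 R=169
Round 3 (k=35): L=169 R=18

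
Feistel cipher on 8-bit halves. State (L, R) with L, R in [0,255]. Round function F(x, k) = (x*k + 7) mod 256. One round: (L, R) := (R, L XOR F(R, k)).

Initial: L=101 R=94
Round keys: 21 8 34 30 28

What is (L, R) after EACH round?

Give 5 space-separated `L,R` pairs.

Answer: 94,216 216,153 153,129 129,188 188,22

Derivation:
Round 1 (k=21): L=94 R=216
Round 2 (k=8): L=216 R=153
Round 3 (k=34): L=153 R=129
Round 4 (k=30): L=129 R=188
Round 5 (k=28): L=188 R=22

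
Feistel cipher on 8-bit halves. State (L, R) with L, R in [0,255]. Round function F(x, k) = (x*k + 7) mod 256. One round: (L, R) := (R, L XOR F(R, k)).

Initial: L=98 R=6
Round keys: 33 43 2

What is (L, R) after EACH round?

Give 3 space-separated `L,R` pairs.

Answer: 6,175 175,106 106,116

Derivation:
Round 1 (k=33): L=6 R=175
Round 2 (k=43): L=175 R=106
Round 3 (k=2): L=106 R=116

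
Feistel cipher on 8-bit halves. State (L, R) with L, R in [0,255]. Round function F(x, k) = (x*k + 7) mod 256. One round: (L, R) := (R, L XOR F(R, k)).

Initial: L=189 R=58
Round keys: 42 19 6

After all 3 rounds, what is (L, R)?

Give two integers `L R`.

Round 1 (k=42): L=58 R=54
Round 2 (k=19): L=54 R=51
Round 3 (k=6): L=51 R=15

Answer: 51 15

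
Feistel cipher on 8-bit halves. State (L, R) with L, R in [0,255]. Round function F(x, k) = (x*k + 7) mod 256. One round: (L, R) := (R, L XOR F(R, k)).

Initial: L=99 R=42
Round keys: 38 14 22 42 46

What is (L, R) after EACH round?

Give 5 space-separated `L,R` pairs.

Answer: 42,32 32,237 237,69 69,180 180,26

Derivation:
Round 1 (k=38): L=42 R=32
Round 2 (k=14): L=32 R=237
Round 3 (k=22): L=237 R=69
Round 4 (k=42): L=69 R=180
Round 5 (k=46): L=180 R=26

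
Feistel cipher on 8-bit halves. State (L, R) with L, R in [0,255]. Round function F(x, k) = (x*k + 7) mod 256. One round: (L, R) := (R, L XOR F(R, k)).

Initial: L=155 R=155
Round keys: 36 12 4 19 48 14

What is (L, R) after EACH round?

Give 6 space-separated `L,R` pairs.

Round 1 (k=36): L=155 R=72
Round 2 (k=12): L=72 R=252
Round 3 (k=4): L=252 R=191
Round 4 (k=19): L=191 R=200
Round 5 (k=48): L=200 R=56
Round 6 (k=14): L=56 R=223

Answer: 155,72 72,252 252,191 191,200 200,56 56,223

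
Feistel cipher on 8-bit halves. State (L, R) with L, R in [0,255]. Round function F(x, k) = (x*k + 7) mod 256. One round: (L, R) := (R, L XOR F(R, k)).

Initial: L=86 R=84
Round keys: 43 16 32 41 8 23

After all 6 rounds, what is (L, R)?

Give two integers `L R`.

Answer: 69 208

Derivation:
Round 1 (k=43): L=84 R=117
Round 2 (k=16): L=117 R=3
Round 3 (k=32): L=3 R=18
Round 4 (k=41): L=18 R=234
Round 5 (k=8): L=234 R=69
Round 6 (k=23): L=69 R=208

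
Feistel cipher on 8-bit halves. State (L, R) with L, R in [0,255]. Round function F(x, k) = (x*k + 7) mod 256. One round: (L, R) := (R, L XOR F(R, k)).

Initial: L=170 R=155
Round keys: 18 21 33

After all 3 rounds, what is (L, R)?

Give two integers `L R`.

Round 1 (k=18): L=155 R=71
Round 2 (k=21): L=71 R=65
Round 3 (k=33): L=65 R=47

Answer: 65 47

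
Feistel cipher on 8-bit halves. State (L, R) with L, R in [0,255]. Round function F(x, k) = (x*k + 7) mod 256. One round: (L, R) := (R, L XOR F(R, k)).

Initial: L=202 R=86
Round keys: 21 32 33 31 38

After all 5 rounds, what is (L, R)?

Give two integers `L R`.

Round 1 (k=21): L=86 R=223
Round 2 (k=32): L=223 R=177
Round 3 (k=33): L=177 R=7
Round 4 (k=31): L=7 R=81
Round 5 (k=38): L=81 R=10

Answer: 81 10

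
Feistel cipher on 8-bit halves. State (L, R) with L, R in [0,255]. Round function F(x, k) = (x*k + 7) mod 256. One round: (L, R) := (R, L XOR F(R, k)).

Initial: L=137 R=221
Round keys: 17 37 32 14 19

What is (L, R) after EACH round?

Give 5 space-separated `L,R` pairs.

Answer: 221,61 61,5 5,154 154,118 118,83

Derivation:
Round 1 (k=17): L=221 R=61
Round 2 (k=37): L=61 R=5
Round 3 (k=32): L=5 R=154
Round 4 (k=14): L=154 R=118
Round 5 (k=19): L=118 R=83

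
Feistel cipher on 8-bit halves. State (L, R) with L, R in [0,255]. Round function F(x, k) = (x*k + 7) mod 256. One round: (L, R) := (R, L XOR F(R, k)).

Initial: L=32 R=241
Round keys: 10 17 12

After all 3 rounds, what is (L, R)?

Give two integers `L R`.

Answer: 153 98

Derivation:
Round 1 (k=10): L=241 R=81
Round 2 (k=17): L=81 R=153
Round 3 (k=12): L=153 R=98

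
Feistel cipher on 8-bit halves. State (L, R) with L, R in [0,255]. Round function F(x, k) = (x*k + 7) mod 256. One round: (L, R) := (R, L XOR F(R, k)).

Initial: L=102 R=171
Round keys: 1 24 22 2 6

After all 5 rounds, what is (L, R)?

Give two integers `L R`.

Answer: 241 246

Derivation:
Round 1 (k=1): L=171 R=212
Round 2 (k=24): L=212 R=76
Round 3 (k=22): L=76 R=91
Round 4 (k=2): L=91 R=241
Round 5 (k=6): L=241 R=246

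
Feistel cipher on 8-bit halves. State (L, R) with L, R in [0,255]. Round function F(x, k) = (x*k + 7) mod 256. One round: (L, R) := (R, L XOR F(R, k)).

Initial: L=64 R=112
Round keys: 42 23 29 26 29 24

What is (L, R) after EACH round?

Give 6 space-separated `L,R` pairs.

Answer: 112,39 39,248 248,56 56,79 79,194 194,120

Derivation:
Round 1 (k=42): L=112 R=39
Round 2 (k=23): L=39 R=248
Round 3 (k=29): L=248 R=56
Round 4 (k=26): L=56 R=79
Round 5 (k=29): L=79 R=194
Round 6 (k=24): L=194 R=120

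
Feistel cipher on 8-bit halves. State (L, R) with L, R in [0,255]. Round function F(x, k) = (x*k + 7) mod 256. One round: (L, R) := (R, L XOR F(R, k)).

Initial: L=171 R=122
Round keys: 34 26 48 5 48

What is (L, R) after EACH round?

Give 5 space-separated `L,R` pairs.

Round 1 (k=34): L=122 R=144
Round 2 (k=26): L=144 R=221
Round 3 (k=48): L=221 R=231
Round 4 (k=5): L=231 R=87
Round 5 (k=48): L=87 R=176

Answer: 122,144 144,221 221,231 231,87 87,176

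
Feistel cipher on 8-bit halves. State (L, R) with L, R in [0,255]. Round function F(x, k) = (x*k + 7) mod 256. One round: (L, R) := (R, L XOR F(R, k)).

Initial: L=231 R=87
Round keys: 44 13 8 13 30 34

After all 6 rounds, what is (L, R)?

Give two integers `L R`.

Round 1 (k=44): L=87 R=28
Round 2 (k=13): L=28 R=36
Round 3 (k=8): L=36 R=59
Round 4 (k=13): L=59 R=34
Round 5 (k=30): L=34 R=56
Round 6 (k=34): L=56 R=85

Answer: 56 85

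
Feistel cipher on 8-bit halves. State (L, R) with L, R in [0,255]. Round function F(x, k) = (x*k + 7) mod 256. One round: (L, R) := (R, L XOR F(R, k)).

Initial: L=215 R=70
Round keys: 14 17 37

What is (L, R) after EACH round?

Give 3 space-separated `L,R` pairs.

Answer: 70,12 12,149 149,156

Derivation:
Round 1 (k=14): L=70 R=12
Round 2 (k=17): L=12 R=149
Round 3 (k=37): L=149 R=156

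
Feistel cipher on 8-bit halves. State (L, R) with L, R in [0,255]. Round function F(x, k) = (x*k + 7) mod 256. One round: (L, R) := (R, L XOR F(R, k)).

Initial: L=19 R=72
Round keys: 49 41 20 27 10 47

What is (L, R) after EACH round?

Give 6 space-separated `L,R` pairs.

Round 1 (k=49): L=72 R=220
Round 2 (k=41): L=220 R=11
Round 3 (k=20): L=11 R=63
Round 4 (k=27): L=63 R=167
Round 5 (k=10): L=167 R=178
Round 6 (k=47): L=178 R=18

Answer: 72,220 220,11 11,63 63,167 167,178 178,18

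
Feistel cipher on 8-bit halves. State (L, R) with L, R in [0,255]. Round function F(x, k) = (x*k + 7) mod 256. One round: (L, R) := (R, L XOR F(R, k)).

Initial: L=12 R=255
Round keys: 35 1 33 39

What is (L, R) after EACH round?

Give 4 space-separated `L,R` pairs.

Round 1 (k=35): L=255 R=232
Round 2 (k=1): L=232 R=16
Round 3 (k=33): L=16 R=255
Round 4 (k=39): L=255 R=240

Answer: 255,232 232,16 16,255 255,240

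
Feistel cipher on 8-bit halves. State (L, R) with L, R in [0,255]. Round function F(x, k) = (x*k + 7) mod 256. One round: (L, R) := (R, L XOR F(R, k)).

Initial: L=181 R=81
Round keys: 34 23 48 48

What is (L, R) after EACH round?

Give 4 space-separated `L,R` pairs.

Answer: 81,124 124,122 122,155 155,109

Derivation:
Round 1 (k=34): L=81 R=124
Round 2 (k=23): L=124 R=122
Round 3 (k=48): L=122 R=155
Round 4 (k=48): L=155 R=109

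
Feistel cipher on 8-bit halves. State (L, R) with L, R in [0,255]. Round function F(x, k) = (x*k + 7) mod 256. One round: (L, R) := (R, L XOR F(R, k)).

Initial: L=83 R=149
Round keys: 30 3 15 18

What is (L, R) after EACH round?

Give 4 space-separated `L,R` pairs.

Answer: 149,46 46,4 4,109 109,181

Derivation:
Round 1 (k=30): L=149 R=46
Round 2 (k=3): L=46 R=4
Round 3 (k=15): L=4 R=109
Round 4 (k=18): L=109 R=181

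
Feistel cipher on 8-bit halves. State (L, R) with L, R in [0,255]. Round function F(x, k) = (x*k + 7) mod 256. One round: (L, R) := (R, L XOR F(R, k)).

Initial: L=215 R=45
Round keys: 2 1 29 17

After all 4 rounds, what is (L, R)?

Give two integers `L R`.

Round 1 (k=2): L=45 R=182
Round 2 (k=1): L=182 R=144
Round 3 (k=29): L=144 R=225
Round 4 (k=17): L=225 R=104

Answer: 225 104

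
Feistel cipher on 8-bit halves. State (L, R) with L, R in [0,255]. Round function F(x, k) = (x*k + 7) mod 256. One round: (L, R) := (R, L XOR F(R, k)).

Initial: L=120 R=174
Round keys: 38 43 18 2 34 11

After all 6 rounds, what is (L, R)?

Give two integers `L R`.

Round 1 (k=38): L=174 R=163
Round 2 (k=43): L=163 R=198
Round 3 (k=18): L=198 R=80
Round 4 (k=2): L=80 R=97
Round 5 (k=34): L=97 R=185
Round 6 (k=11): L=185 R=155

Answer: 185 155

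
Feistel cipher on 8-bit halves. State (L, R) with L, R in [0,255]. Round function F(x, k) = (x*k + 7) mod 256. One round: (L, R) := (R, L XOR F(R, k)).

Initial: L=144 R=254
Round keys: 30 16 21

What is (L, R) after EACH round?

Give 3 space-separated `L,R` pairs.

Answer: 254,91 91,73 73,95

Derivation:
Round 1 (k=30): L=254 R=91
Round 2 (k=16): L=91 R=73
Round 3 (k=21): L=73 R=95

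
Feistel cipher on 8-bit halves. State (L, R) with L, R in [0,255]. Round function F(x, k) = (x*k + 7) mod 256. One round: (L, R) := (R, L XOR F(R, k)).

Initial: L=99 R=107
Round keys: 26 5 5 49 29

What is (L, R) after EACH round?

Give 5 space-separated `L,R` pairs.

Round 1 (k=26): L=107 R=134
Round 2 (k=5): L=134 R=206
Round 3 (k=5): L=206 R=139
Round 4 (k=49): L=139 R=108
Round 5 (k=29): L=108 R=200

Answer: 107,134 134,206 206,139 139,108 108,200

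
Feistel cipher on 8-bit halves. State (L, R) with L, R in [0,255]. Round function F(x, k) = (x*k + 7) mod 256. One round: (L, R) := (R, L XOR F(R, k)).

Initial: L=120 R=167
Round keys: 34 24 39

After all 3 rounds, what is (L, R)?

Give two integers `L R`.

Answer: 152 98

Derivation:
Round 1 (k=34): L=167 R=77
Round 2 (k=24): L=77 R=152
Round 3 (k=39): L=152 R=98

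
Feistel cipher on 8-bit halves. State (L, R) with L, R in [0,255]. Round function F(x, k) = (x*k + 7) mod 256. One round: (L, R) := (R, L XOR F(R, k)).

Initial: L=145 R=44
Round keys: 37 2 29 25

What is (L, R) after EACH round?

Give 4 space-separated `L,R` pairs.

Round 1 (k=37): L=44 R=242
Round 2 (k=2): L=242 R=199
Round 3 (k=29): L=199 R=96
Round 4 (k=25): L=96 R=160

Answer: 44,242 242,199 199,96 96,160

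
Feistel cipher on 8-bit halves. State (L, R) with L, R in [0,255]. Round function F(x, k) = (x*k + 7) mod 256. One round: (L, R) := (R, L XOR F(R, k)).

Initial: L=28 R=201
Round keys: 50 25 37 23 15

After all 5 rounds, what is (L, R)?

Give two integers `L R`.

Round 1 (k=50): L=201 R=85
Round 2 (k=25): L=85 R=157
Round 3 (k=37): L=157 R=237
Round 4 (k=23): L=237 R=207
Round 5 (k=15): L=207 R=197

Answer: 207 197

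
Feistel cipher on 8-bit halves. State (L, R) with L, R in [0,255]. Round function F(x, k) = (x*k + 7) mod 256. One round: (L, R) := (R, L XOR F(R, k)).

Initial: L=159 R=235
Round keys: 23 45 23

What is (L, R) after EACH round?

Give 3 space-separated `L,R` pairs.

Round 1 (k=23): L=235 R=187
Round 2 (k=45): L=187 R=13
Round 3 (k=23): L=13 R=137

Answer: 235,187 187,13 13,137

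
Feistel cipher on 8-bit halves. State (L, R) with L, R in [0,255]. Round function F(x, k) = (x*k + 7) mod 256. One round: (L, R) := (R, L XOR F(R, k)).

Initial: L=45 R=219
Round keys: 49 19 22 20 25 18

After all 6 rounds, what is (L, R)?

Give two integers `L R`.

Round 1 (k=49): L=219 R=223
Round 2 (k=19): L=223 R=79
Round 3 (k=22): L=79 R=14
Round 4 (k=20): L=14 R=80
Round 5 (k=25): L=80 R=217
Round 6 (k=18): L=217 R=25

Answer: 217 25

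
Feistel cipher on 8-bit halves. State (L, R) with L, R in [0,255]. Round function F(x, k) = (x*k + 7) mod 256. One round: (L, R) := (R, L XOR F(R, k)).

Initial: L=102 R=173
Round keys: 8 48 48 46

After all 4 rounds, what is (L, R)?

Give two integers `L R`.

Answer: 238 209

Derivation:
Round 1 (k=8): L=173 R=9
Round 2 (k=48): L=9 R=26
Round 3 (k=48): L=26 R=238
Round 4 (k=46): L=238 R=209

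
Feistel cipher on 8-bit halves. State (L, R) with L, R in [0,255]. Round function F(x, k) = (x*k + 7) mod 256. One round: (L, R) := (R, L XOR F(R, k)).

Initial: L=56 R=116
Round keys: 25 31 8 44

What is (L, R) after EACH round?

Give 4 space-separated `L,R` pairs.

Round 1 (k=25): L=116 R=99
Round 2 (k=31): L=99 R=112
Round 3 (k=8): L=112 R=228
Round 4 (k=44): L=228 R=71

Answer: 116,99 99,112 112,228 228,71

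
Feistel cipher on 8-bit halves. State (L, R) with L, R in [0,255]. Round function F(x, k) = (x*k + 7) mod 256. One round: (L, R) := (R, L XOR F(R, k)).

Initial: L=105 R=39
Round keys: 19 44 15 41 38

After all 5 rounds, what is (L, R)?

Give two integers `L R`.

Answer: 57 123

Derivation:
Round 1 (k=19): L=39 R=133
Round 2 (k=44): L=133 R=196
Round 3 (k=15): L=196 R=6
Round 4 (k=41): L=6 R=57
Round 5 (k=38): L=57 R=123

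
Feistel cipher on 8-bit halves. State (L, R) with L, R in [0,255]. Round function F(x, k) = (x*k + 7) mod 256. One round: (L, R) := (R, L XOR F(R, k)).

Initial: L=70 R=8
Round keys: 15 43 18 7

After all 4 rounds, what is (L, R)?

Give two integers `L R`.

Round 1 (k=15): L=8 R=57
Round 2 (k=43): L=57 R=146
Round 3 (k=18): L=146 R=114
Round 4 (k=7): L=114 R=183

Answer: 114 183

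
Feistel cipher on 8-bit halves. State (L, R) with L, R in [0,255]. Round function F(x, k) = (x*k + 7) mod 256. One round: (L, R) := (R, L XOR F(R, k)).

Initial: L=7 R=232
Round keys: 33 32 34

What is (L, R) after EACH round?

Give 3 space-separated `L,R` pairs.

Round 1 (k=33): L=232 R=232
Round 2 (k=32): L=232 R=239
Round 3 (k=34): L=239 R=45

Answer: 232,232 232,239 239,45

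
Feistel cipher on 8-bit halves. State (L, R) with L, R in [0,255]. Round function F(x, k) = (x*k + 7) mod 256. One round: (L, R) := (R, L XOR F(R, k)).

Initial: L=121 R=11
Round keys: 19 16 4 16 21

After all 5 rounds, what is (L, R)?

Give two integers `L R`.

Round 1 (k=19): L=11 R=161
Round 2 (k=16): L=161 R=28
Round 3 (k=4): L=28 R=214
Round 4 (k=16): L=214 R=123
Round 5 (k=21): L=123 R=200

Answer: 123 200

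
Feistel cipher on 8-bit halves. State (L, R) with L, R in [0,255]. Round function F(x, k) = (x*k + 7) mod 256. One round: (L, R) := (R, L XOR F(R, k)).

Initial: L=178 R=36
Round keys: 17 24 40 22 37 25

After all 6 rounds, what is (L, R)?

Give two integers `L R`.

Round 1 (k=17): L=36 R=217
Round 2 (k=24): L=217 R=123
Round 3 (k=40): L=123 R=230
Round 4 (k=22): L=230 R=176
Round 5 (k=37): L=176 R=145
Round 6 (k=25): L=145 R=128

Answer: 145 128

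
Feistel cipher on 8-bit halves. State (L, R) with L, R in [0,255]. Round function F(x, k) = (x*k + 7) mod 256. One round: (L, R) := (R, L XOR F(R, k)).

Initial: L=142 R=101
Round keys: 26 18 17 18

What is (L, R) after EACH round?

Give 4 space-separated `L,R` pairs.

Round 1 (k=26): L=101 R=199
Round 2 (k=18): L=199 R=96
Round 3 (k=17): L=96 R=160
Round 4 (k=18): L=160 R=39

Answer: 101,199 199,96 96,160 160,39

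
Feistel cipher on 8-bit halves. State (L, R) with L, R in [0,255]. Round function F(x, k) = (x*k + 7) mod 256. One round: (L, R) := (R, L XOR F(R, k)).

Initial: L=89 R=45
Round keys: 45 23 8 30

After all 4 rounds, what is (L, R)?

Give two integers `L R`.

Answer: 118 192

Derivation:
Round 1 (k=45): L=45 R=169
Round 2 (k=23): L=169 R=27
Round 3 (k=8): L=27 R=118
Round 4 (k=30): L=118 R=192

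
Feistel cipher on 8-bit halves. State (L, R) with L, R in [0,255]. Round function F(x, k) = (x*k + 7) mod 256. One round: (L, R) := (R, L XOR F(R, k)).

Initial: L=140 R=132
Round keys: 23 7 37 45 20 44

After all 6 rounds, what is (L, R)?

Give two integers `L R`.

Answer: 183 84

Derivation:
Round 1 (k=23): L=132 R=111
Round 2 (k=7): L=111 R=148
Round 3 (k=37): L=148 R=4
Round 4 (k=45): L=4 R=47
Round 5 (k=20): L=47 R=183
Round 6 (k=44): L=183 R=84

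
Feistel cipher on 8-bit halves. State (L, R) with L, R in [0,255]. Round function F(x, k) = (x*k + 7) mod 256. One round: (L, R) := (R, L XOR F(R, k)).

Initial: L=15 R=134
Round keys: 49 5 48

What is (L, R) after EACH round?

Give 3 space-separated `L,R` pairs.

Answer: 134,162 162,183 183,245

Derivation:
Round 1 (k=49): L=134 R=162
Round 2 (k=5): L=162 R=183
Round 3 (k=48): L=183 R=245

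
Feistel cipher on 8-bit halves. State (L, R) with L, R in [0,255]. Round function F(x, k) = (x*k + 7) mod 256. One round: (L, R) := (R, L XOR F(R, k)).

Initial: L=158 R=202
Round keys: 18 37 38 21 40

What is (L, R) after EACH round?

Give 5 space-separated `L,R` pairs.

Round 1 (k=18): L=202 R=165
Round 2 (k=37): L=165 R=42
Round 3 (k=38): L=42 R=230
Round 4 (k=21): L=230 R=207
Round 5 (k=40): L=207 R=185

Answer: 202,165 165,42 42,230 230,207 207,185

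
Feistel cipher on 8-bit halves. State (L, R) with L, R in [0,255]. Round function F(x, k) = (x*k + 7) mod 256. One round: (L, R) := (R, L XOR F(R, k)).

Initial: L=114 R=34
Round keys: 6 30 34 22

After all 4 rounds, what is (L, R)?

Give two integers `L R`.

Round 1 (k=6): L=34 R=161
Round 2 (k=30): L=161 R=199
Round 3 (k=34): L=199 R=212
Round 4 (k=22): L=212 R=248

Answer: 212 248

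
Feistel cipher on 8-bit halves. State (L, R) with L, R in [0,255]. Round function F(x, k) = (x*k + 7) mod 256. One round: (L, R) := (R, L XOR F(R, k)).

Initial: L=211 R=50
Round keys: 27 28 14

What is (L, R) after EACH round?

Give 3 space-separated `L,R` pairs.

Round 1 (k=27): L=50 R=158
Round 2 (k=28): L=158 R=125
Round 3 (k=14): L=125 R=67

Answer: 50,158 158,125 125,67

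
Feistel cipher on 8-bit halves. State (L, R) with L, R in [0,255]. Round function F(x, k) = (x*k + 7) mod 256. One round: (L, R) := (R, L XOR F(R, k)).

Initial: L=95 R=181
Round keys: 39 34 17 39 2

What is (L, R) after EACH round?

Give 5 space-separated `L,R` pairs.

Round 1 (k=39): L=181 R=197
Round 2 (k=34): L=197 R=132
Round 3 (k=17): L=132 R=14
Round 4 (k=39): L=14 R=173
Round 5 (k=2): L=173 R=111

Answer: 181,197 197,132 132,14 14,173 173,111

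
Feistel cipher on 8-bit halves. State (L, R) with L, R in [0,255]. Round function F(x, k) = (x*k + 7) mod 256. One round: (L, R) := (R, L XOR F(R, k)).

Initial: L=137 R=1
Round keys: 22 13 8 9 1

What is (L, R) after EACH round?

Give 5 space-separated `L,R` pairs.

Round 1 (k=22): L=1 R=148
Round 2 (k=13): L=148 R=138
Round 3 (k=8): L=138 R=195
Round 4 (k=9): L=195 R=104
Round 5 (k=1): L=104 R=172

Answer: 1,148 148,138 138,195 195,104 104,172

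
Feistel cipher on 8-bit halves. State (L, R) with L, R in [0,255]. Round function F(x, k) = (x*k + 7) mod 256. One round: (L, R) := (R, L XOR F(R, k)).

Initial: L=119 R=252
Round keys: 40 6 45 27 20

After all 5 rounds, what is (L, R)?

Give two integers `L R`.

Round 1 (k=40): L=252 R=16
Round 2 (k=6): L=16 R=155
Round 3 (k=45): L=155 R=86
Round 4 (k=27): L=86 R=130
Round 5 (k=20): L=130 R=121

Answer: 130 121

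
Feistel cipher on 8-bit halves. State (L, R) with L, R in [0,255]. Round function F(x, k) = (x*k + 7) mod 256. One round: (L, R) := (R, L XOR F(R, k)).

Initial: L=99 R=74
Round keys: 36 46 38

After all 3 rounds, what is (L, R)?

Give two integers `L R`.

Answer: 101 9

Derivation:
Round 1 (k=36): L=74 R=12
Round 2 (k=46): L=12 R=101
Round 3 (k=38): L=101 R=9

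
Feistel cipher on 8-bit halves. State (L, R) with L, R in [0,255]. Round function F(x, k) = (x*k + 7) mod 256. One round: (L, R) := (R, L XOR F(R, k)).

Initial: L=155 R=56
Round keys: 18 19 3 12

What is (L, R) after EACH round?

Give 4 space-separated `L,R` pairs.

Answer: 56,108 108,51 51,204 204,164

Derivation:
Round 1 (k=18): L=56 R=108
Round 2 (k=19): L=108 R=51
Round 3 (k=3): L=51 R=204
Round 4 (k=12): L=204 R=164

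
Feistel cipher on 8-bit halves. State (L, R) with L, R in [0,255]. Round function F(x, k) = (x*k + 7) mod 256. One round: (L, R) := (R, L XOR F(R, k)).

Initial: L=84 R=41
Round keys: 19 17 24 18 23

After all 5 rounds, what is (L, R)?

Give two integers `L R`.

Round 1 (k=19): L=41 R=70
Round 2 (k=17): L=70 R=132
Round 3 (k=24): L=132 R=33
Round 4 (k=18): L=33 R=221
Round 5 (k=23): L=221 R=195

Answer: 221 195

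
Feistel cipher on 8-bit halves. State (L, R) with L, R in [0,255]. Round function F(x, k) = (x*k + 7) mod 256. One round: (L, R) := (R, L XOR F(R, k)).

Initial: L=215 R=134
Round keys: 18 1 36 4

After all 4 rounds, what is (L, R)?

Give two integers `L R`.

Answer: 255 46

Derivation:
Round 1 (k=18): L=134 R=164
Round 2 (k=1): L=164 R=45
Round 3 (k=36): L=45 R=255
Round 4 (k=4): L=255 R=46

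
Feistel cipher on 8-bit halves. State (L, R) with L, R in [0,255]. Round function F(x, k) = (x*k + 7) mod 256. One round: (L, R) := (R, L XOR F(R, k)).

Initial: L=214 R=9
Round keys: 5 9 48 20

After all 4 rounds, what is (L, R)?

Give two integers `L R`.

Round 1 (k=5): L=9 R=226
Round 2 (k=9): L=226 R=240
Round 3 (k=48): L=240 R=229
Round 4 (k=20): L=229 R=27

Answer: 229 27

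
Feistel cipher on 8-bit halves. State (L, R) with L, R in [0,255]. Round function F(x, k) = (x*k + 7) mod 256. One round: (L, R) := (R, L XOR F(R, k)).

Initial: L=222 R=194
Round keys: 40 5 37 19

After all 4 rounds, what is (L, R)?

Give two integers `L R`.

Round 1 (k=40): L=194 R=137
Round 2 (k=5): L=137 R=118
Round 3 (k=37): L=118 R=156
Round 4 (k=19): L=156 R=237

Answer: 156 237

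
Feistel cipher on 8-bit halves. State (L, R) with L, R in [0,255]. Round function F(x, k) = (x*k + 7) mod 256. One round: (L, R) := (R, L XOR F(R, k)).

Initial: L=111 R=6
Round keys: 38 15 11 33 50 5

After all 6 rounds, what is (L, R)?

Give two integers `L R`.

Answer: 53 148

Derivation:
Round 1 (k=38): L=6 R=132
Round 2 (k=15): L=132 R=197
Round 3 (k=11): L=197 R=250
Round 4 (k=33): L=250 R=132
Round 5 (k=50): L=132 R=53
Round 6 (k=5): L=53 R=148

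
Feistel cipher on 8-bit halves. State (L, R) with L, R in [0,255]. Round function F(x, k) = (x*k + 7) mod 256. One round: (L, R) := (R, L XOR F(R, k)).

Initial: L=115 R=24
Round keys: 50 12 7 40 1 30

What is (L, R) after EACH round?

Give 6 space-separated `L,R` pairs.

Round 1 (k=50): L=24 R=196
Round 2 (k=12): L=196 R=47
Round 3 (k=7): L=47 R=148
Round 4 (k=40): L=148 R=8
Round 5 (k=1): L=8 R=155
Round 6 (k=30): L=155 R=57

Answer: 24,196 196,47 47,148 148,8 8,155 155,57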